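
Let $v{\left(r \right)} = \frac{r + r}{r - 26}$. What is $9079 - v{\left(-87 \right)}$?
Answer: $\frac{1025753}{113} \approx 9077.5$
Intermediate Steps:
$v{\left(r \right)} = \frac{2 r}{-26 + r}$
$9079 - v{\left(-87 \right)} = 9079 - 2 \left(-87\right) \frac{1}{-26 - 87} = 9079 - 2 \left(-87\right) \frac{1}{-113} = 9079 - 2 \left(-87\right) \left(- \frac{1}{113}\right) = 9079 - \frac{174}{113} = \frac{1025753}{113}$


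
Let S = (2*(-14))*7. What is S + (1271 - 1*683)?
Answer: 392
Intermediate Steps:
S = -196 (S = -28*7 = -196)
S + (1271 - 1*683) = -196 + (1271 - 1*683) = -196 + (1271 - 683) = -196 + 588 = 392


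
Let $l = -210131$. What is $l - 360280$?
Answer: $-570411$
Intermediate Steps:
$l - 360280 = -210131 - 360280 = -570411$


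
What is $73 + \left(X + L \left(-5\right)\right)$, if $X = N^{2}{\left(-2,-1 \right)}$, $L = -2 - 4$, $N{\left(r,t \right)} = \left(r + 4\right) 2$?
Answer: $119$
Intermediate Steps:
$N{\left(r,t \right)} = 8 + 2 r$ ($N{\left(r,t \right)} = \left(4 + r\right) 2 = 8 + 2 r$)
$L = -6$
$X = 16$ ($X = \left(8 + 2 \left(-2\right)\right)^{2} = \left(8 - 4\right)^{2} = 4^{2} = 16$)
$73 + \left(X + L \left(-5\right)\right) = 73 + \left(16 - -30\right) = 73 + \left(16 + 30\right) = 73 + 46 = 119$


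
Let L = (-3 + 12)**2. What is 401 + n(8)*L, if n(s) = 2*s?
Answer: 1697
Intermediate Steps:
L = 81 (L = 9**2 = 81)
401 + n(8)*L = 401 + (2*8)*81 = 401 + 16*81 = 401 + 1296 = 1697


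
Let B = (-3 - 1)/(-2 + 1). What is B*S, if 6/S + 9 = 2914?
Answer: 24/2905 ≈ 0.0082616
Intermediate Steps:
S = 6/2905 (S = 6/(-9 + 2914) = 6/2905 ≈ 0.0020654)
B = 4 (B = -4/(-1) = -4*(-1) = 4)
B*S = 4*(6/2905) = 24/2905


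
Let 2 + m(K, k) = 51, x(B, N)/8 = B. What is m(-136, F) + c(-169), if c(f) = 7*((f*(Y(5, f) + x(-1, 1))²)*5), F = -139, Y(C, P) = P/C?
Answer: -51674378/5 ≈ -1.0335e+7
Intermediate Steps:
x(B, N) = 8*B
m(K, k) = 49 (m(K, k) = -2 + 51 = 49)
c(f) = 35*f*(-8 + f/5)² (c(f) = 7*((f*(f/5 + 8*(-1))²)*5) = 7*((f*(f*(⅕) - 8)²)*5) = 7*((f*(f/5 - 8)²)*5) = 7*((f*(-8 + f/5)²)*5) = 7*(5*f*(-8 + f/5)²) = 35*f*(-8 + f/5)²)
m(-136, F) + c(-169) = 49 + (7/5)*(-169)*(-40 - 169)² = 49 + (7/5)*(-169)*(-209)² = 49 + (7/5)*(-169)*43681 = 49 - 51674623/5 = -51674378/5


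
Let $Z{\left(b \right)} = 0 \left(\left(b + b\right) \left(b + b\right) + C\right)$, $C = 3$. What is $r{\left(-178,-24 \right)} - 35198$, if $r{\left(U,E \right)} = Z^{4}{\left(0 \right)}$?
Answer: $-35198$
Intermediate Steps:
$Z{\left(b \right)} = 0$ ($Z{\left(b \right)} = 0 \left(\left(b + b\right) \left(b + b\right) + 3\right) = 0 \left(2 b 2 b + 3\right) = 0 \left(4 b^{2} + 3\right) = 0 \left(3 + 4 b^{2}\right) = 0$)
$r{\left(U,E \right)} = 0$ ($r{\left(U,E \right)} = 0^{4} = 0$)
$r{\left(-178,-24 \right)} - 35198 = 0 - 35198 = -35198$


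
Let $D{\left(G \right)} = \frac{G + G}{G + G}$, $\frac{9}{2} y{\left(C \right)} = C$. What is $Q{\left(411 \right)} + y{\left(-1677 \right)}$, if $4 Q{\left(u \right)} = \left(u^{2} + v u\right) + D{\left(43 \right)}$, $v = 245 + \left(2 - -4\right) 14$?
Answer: $\frac{907951}{12} \approx 75663.0$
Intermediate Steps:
$y{\left(C \right)} = \frac{2 C}{9}$
$D{\left(G \right)} = 1$ ($D{\left(G \right)} = \frac{2 G}{2 G} = 2 G \frac{1}{2 G} = 1$)
$v = 329$ ($v = 245 + \left(2 + 4\right) 14 = 245 + 6 \cdot 14 = 245 + 84 = 329$)
$Q{\left(u \right)} = \frac{1}{4} + \frac{u^{2}}{4} + \frac{329 u}{4}$ ($Q{\left(u \right)} = \frac{\left(u^{2} + 329 u\right) + 1}{4} = \frac{1 + u^{2} + 329 u}{4} = \frac{1}{4} + \frac{u^{2}}{4} + \frac{329 u}{4}$)
$Q{\left(411 \right)} + y{\left(-1677 \right)} = \left(\frac{1}{4} + \frac{411^{2}}{4} + \frac{329}{4} \cdot 411\right) + \frac{2}{9} \left(-1677\right) = \left(\frac{1}{4} + \frac{1}{4} \cdot 168921 + \frac{135219}{4}\right) - \frac{1118}{3} = \left(\frac{1}{4} + \frac{168921}{4} + \frac{135219}{4}\right) - \frac{1118}{3} = \frac{304141}{4} - \frac{1118}{3} = \frac{907951}{12}$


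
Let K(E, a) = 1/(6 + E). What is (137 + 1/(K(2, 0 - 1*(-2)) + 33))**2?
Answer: 1318633969/70225 ≈ 18777.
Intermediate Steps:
(137 + 1/(K(2, 0 - 1*(-2)) + 33))**2 = (137 + 1/(1/(6 + 2) + 33))**2 = (137 + 1/(1/8 + 33))**2 = (137 + 1/(265/8))**2 = (137 + 8/265)**2 = (36313/265)**2 = 1318633969/70225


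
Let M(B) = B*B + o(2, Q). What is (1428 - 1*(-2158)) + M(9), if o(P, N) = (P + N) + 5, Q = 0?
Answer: 3674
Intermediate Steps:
o(P, N) = 5 + N + P (o(P, N) = (N + P) + 5 = 5 + N + P)
M(B) = 7 + B² (M(B) = B*B + (5 + 0 + 2) = B² + 7 = 7 + B²)
(1428 - 1*(-2158)) + M(9) = (1428 - 1*(-2158)) + (7 + 9²) = (1428 + 2158) + (7 + 81) = 3586 + 88 = 3674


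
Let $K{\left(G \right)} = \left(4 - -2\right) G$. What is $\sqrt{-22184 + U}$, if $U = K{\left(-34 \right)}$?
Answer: $2 i \sqrt{5597} \approx 149.63 i$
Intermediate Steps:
$K{\left(G \right)} = 6 G$ ($K{\left(G \right)} = \left(4 + 2\right) G = 6 G$)
$U = -204$ ($U = 6 \left(-34\right) = -204$)
$\sqrt{-22184 + U} = \sqrt{-22184 - 204} = \sqrt{-22388} = 2 i \sqrt{5597}$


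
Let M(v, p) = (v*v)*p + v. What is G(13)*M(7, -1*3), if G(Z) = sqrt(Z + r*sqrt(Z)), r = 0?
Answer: -140*sqrt(13) ≈ -504.78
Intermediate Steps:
M(v, p) = v + p*v**2 (M(v, p) = v**2*p + v = p*v**2 + v = v + p*v**2)
G(Z) = sqrt(Z) (G(Z) = sqrt(Z + 0*sqrt(Z)) = sqrt(Z + 0) = sqrt(Z))
G(13)*M(7, -1*3) = sqrt(13)*(7*(1 - 1*3*7)) = sqrt(13)*(7*(1 - 3*7)) = sqrt(13)*(7*(1 - 21)) = sqrt(13)*(7*(-20)) = sqrt(13)*(-140) = -140*sqrt(13)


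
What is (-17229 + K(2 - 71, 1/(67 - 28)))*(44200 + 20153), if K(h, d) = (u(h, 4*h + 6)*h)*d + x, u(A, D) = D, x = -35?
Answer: -14043240366/13 ≈ -1.0802e+9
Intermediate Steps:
K(h, d) = -35 + d*h*(6 + 4*h) (K(h, d) = ((4*h + 6)*h)*d - 35 = ((6 + 4*h)*h)*d - 35 = (h*(6 + 4*h))*d - 35 = d*h*(6 + 4*h) - 35 = -35 + d*h*(6 + 4*h))
(-17229 + K(2 - 71, 1/(67 - 28)))*(44200 + 20153) = (-17229 + (-35 + 2*(2 - 71)*(3 + 2*(2 - 71))/(67 - 28)))*(44200 + 20153) = (-17229 + (-35 + 2*(-69)*(3 + 2*(-69))/39))*64353 = (-17229 + (-35 + 2*(1/39)*(-69)*(3 - 138)))*64353 = (-17229 + (-35 + 2*(1/39)*(-69)*(-135)))*64353 = (-17229 + (-35 + 6210/13))*64353 = (-17229 + 5755/13)*64353 = -218222/13*64353 = -14043240366/13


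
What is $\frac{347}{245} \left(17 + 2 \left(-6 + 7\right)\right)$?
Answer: $\frac{6593}{245} \approx 26.91$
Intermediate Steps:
$\frac{347}{245} \left(17 + 2 \left(-6 + 7\right)\right) = 347 \cdot \frac{1}{245} \left(17 + 2 \cdot 1\right) = \frac{347 \left(17 + 2\right)}{245} = \frac{347}{245} \cdot 19 = \frac{6593}{245}$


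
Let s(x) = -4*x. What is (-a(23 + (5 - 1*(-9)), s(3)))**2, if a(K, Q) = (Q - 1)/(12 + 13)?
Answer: 169/625 ≈ 0.27040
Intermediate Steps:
a(K, Q) = -1/25 + Q/25 (a(K, Q) = (-1 + Q)/25 = (-1 + Q)*(1/25) = -1/25 + Q/25)
(-a(23 + (5 - 1*(-9)), s(3)))**2 = (-(-1/25 + (-4*3)/25))**2 = (-(-1/25 + (1/25)*(-12)))**2 = (-(-1/25 - 12/25))**2 = (-1*(-13/25))**2 = (13/25)**2 = 169/625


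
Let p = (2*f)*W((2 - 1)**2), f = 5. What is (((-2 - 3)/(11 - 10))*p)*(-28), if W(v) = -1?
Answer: -1400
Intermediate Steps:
p = -10 (p = (2*5)*(-1) = 10*(-1) = -10)
(((-2 - 3)/(11 - 10))*p)*(-28) = (((-2 - 3)/(11 - 10))*(-10))*(-28) = (-5/1*(-10))*(-28) = (-5*1*(-10))*(-28) = -5*(-10)*(-28) = 50*(-28) = -1400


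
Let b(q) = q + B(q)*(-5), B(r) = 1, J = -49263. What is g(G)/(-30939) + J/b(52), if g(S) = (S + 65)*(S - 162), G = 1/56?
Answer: -4778175700135/4560161088 ≈ -1047.8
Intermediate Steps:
G = 1/56 ≈ 0.017857
g(S) = (-162 + S)*(65 + S) (g(S) = (65 + S)*(-162 + S) = (-162 + S)*(65 + S))
b(q) = -5 + q (b(q) = q + 1*(-5) = q - 5 = -5 + q)
g(G)/(-30939) + J/b(52) = (-10530 + (1/56)**2 - 97*1/56)/(-30939) - 49263/(-5 + 52) = (-10530 + 1/3136 - 97/56)*(-1/30939) - 49263/47 = -33027511/3136*(-1/30939) - 49263*1/47 = 33027511/97024704 - 49263/47 = -4778175700135/4560161088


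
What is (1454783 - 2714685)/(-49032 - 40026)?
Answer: 629951/44529 ≈ 14.147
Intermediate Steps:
(1454783 - 2714685)/(-49032 - 40026) = -1259902/(-89058) = -1259902*(-1/89058) = 629951/44529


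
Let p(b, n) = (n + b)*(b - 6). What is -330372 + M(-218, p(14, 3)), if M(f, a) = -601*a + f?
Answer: -412326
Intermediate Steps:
p(b, n) = (-6 + b)*(b + n) (p(b, n) = (b + n)*(-6 + b) = (-6 + b)*(b + n))
M(f, a) = f - 601*a
-330372 + M(-218, p(14, 3)) = -330372 + (-218 - 601*(14² - 6*14 - 6*3 + 14*3)) = -330372 + (-218 - 601*(196 - 84 - 18 + 42)) = -330372 + (-218 - 601*136) = -330372 + (-218 - 81736) = -330372 - 81954 = -412326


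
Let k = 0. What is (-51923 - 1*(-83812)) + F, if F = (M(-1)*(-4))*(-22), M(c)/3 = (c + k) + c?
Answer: 31361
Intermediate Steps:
M(c) = 6*c (M(c) = 3*((c + 0) + c) = 3*(c + c) = 3*(2*c) = 6*c)
F = -528 (F = ((6*(-1))*(-4))*(-22) = -6*(-4)*(-22) = 24*(-22) = -528)
(-51923 - 1*(-83812)) + F = (-51923 - 1*(-83812)) - 528 = (-51923 + 83812) - 528 = 31889 - 528 = 31361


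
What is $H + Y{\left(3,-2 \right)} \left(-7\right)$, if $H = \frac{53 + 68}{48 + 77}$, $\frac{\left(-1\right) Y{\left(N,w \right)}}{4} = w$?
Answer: $- \frac{6879}{125} \approx -55.032$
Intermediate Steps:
$Y{\left(N,w \right)} = - 4 w$
$H = \frac{121}{125} \approx 0.968$
$H + Y{\left(3,-2 \right)} \left(-7\right) = \frac{121}{125} + \left(-4\right) \left(-2\right) \left(-7\right) = \frac{121}{125} + 8 \left(-7\right) = \frac{121}{125} - 56 = - \frac{6879}{125}$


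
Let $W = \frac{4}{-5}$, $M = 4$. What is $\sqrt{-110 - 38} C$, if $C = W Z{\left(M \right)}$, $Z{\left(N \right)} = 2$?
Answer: $- \frac{16 i \sqrt{37}}{5} \approx - 19.465 i$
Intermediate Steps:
$W = - \frac{4}{5}$ ($W = 4 \left(- \frac{1}{5}\right) = - \frac{4}{5} \approx -0.8$)
$C = - \frac{8}{5}$ ($C = \left(- \frac{4}{5}\right) 2 = - \frac{8}{5} \approx -1.6$)
$\sqrt{-110 - 38} C = \sqrt{-110 - 38} \left(- \frac{8}{5}\right) = \sqrt{-148} \left(- \frac{8}{5}\right) = 2 i \sqrt{37} \left(- \frac{8}{5}\right) = - \frac{16 i \sqrt{37}}{5}$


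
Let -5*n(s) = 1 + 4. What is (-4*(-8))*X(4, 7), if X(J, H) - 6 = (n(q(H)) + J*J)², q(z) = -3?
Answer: 7392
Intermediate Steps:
n(s) = -1 (n(s) = -(1 + 4)/5 = -⅕*5 = -1)
X(J, H) = 6 + (-1 + J²)² (X(J, H) = 6 + (-1 + J*J)² = 6 + (-1 + J²)²)
(-4*(-8))*X(4, 7) = (-4*(-8))*(6 + (-1 + 4²)²) = 32*(6 + (-1 + 16)²) = 32*(6 + 15²) = 32*(6 + 225) = 32*231 = 7392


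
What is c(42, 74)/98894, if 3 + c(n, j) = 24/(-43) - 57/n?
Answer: -2959/59534188 ≈ -4.9703e-5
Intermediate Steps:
c(n, j) = -153/43 - 57/n (c(n, j) = -3 + (24/(-43) - 57/n) = -3 + (24*(-1/43) - 57/n) = -3 + (-24/43 - 57/n) = -153/43 - 57/n)
c(42, 74)/98894 = (-153/43 - 57/42)/98894 = (-153/43 - 57*1/42)*(1/98894) = (-153/43 - 19/14)*(1/98894) = -2959/602*1/98894 = -2959/59534188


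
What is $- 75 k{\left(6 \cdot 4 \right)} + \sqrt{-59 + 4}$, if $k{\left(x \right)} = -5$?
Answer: $375 + i \sqrt{55} \approx 375.0 + 7.4162 i$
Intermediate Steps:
$- 75 k{\left(6 \cdot 4 \right)} + \sqrt{-59 + 4} = \left(-75\right) \left(-5\right) + \sqrt{-59 + 4} = 375 + \sqrt{-55} = 375 + i \sqrt{55}$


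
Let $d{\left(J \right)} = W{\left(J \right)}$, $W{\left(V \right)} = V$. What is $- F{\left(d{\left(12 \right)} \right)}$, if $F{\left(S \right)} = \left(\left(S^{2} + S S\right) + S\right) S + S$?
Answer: $-3612$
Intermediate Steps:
$d{\left(J \right)} = J$
$F{\left(S \right)} = S + S \left(S + 2 S^{2}\right)$ ($F{\left(S \right)} = \left(\left(S^{2} + S^{2}\right) + S\right) S + S = \left(2 S^{2} + S\right) S + S = \left(S + 2 S^{2}\right) S + S = S \left(S + 2 S^{2}\right) + S = S + S \left(S + 2 S^{2}\right)$)
$- F{\left(d{\left(12 \right)} \right)} = - 12 \left(1 + 12 + 2 \cdot 12^{2}\right) = - 12 \left(1 + 12 + 2 \cdot 144\right) = - 12 \left(1 + 12 + 288\right) = - 12 \cdot 301 = \left(-1\right) 3612 = -3612$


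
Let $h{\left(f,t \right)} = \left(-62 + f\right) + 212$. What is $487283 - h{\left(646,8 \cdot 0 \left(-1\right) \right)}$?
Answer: $486487$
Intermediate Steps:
$h{\left(f,t \right)} = 150 + f$
$487283 - h{\left(646,8 \cdot 0 \left(-1\right) \right)} = 487283 - \left(150 + 646\right) = 487283 - 796 = 486487$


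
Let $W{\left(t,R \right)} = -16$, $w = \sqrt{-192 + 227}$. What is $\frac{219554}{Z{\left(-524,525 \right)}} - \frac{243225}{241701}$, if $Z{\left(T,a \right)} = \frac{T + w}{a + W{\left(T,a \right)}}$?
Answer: $- \frac{4717910137696063}{22118944747} - \frac{111752986 \sqrt{35}}{274541} \approx -2.1571 \cdot 10^{5}$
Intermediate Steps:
$w = \sqrt{35} \approx 5.9161$
$Z{\left(T,a \right)} = \frac{T + \sqrt{35}}{-16 + a}$ ($Z{\left(T,a \right)} = \frac{T + \sqrt{35}}{a - 16} = \frac{T + \sqrt{35}}{-16 + a}$)
$\frac{219554}{Z{\left(-524,525 \right)}} - \frac{243225}{241701} = \frac{219554}{\frac{1}{-16 + 525} \left(-524 + \sqrt{35}\right)} - \frac{243225}{241701} = \frac{219554}{\frac{1}{509} \left(-524 + \sqrt{35}\right)} - \frac{81075}{80567} = \frac{219554}{- \frac{524}{509} + \frac{\sqrt{35}}{509}} - \frac{81075}{80567} = - \frac{81075}{80567} + \frac{219554}{- \frac{524}{509} + \frac{\sqrt{35}}{509}}$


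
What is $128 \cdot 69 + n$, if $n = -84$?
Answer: $8748$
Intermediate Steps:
$128 \cdot 69 + n = 128 \cdot 69 - 84 = 8832 - 84 = 8748$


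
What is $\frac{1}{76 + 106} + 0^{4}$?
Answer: $\frac{1}{182} \approx 0.0054945$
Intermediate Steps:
$\frac{1}{76 + 106} + 0^{4} = \frac{1}{182} + 0 = \frac{1}{182}$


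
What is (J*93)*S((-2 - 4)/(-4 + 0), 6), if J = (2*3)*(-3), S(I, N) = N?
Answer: -10044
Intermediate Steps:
J = -18 (J = 6*(-3) = -18)
(J*93)*S((-2 - 4)/(-4 + 0), 6) = -18*93*6 = -1674*6 = -10044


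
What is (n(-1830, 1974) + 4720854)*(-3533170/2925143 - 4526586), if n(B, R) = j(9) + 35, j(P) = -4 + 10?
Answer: -62508968875871006360/2925143 ≈ -2.1370e+13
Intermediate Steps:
j(P) = 6
n(B, R) = 41 (n(B, R) = 6 + 35 = 41)
(n(-1830, 1974) + 4720854)*(-3533170/2925143 - 4526586) = (41 + 4720854)*(-3533170/2925143 - 4526586) = 4720895*(-3533170*1/2925143 - 4526586) = 4720895*(-3533170/2925143 - 4526586) = 4720895*(-13240914884968/2925143) = -62508968875871006360/2925143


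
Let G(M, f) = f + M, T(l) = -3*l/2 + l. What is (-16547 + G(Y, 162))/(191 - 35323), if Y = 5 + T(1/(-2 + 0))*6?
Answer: 32757/70264 ≈ 0.46620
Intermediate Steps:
T(l) = -l/2 (T(l) = -3*l/2 + l = -l/2)
Y = 13/2 (Y = 5 - 1/(2*(-2 + 0))*6 = 5 - ½/(-2)*6 = 5 - ½*(-½)*6 = 5 + (¼)*6 = 5 + 3/2 = 13/2 ≈ 6.5000)
G(M, f) = M + f
(-16547 + G(Y, 162))/(191 - 35323) = (-16547 + (13/2 + 162))/(191 - 35323) = (-16547 + 337/2)/(-35132) = -32757/2*(-1/35132) = 32757/70264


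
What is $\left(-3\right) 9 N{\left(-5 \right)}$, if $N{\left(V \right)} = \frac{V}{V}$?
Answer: $-27$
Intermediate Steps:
$N{\left(V \right)} = 1$
$\left(-3\right) 9 N{\left(-5 \right)} = \left(-3\right) 9 \cdot 1 = \left(-27\right) 1 = -27$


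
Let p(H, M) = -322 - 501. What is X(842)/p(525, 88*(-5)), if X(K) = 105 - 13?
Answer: -92/823 ≈ -0.11179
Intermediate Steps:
p(H, M) = -823
X(K) = 92
X(842)/p(525, 88*(-5)) = 92/(-823) = 92*(-1/823) = -92/823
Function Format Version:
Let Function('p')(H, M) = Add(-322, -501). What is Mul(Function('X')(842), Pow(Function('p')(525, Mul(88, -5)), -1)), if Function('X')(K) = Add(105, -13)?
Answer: Rational(-92, 823) ≈ -0.11179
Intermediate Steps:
Function('p')(H, M) = -823
Function('X')(K) = 92
Mul(Function('X')(842), Pow(Function('p')(525, Mul(88, -5)), -1)) = Mul(92, Pow(-823, -1)) = Mul(92, Rational(-1, 823)) = Rational(-92, 823)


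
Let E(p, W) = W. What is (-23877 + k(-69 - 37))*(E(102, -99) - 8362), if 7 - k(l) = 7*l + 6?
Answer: 195736774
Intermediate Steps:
k(l) = 1 - 7*l (k(l) = 7 - (7*l + 6) = 7 - (6 + 7*l) = 7 + (-6 - 7*l) = 1 - 7*l)
(-23877 + k(-69 - 37))*(E(102, -99) - 8362) = (-23877 + (1 - 7*(-69 - 37)))*(-99 - 8362) = (-23877 + (1 - 7*(-106)))*(-8461) = (-23877 + (1 + 742))*(-8461) = (-23877 + 743)*(-8461) = -23134*(-8461) = 195736774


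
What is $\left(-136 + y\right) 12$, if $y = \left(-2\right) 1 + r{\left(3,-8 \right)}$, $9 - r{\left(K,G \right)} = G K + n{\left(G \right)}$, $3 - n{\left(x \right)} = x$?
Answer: $-1392$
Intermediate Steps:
$n{\left(x \right)} = 3 - x$
$r{\left(K,G \right)} = 6 + G - G K$ ($r{\left(K,G \right)} = 9 - \left(G K - \left(-3 + G\right)\right) = 9 - \left(3 - G + G K\right) = 6 + G - G K$)
$y = 20$ ($y = \left(-2\right) 1 - \left(2 - 24\right) = -2 + \left(6 - 8 + 24\right) = -2 + 22 = 20$)
$\left(-136 + y\right) 12 = \left(-136 + 20\right) 12 = \left(-116\right) 12 = -1392$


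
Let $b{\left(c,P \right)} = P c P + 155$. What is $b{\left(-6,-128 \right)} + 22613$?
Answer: $-75536$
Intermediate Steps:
$b{\left(c,P \right)} = 155 + c P^{2}$ ($b{\left(c,P \right)} = c P^{2} + 155 = 155 + c P^{2}$)
$b{\left(-6,-128 \right)} + 22613 = \left(155 - 6 \left(-128\right)^{2}\right) + 22613 = \left(155 - 98304\right) + 22613 = -98149 + 22613 = -75536$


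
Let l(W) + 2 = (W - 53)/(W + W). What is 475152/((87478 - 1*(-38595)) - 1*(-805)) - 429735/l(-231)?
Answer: 1259517695187/4060096 ≈ 3.1022e+5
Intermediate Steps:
l(W) = -2 + (-53 + W)/(2*W) (l(W) = -2 + (W - 53)/(W + W) = -2 + (-53 + W)/((2*W)) = -2 + (-53 + W)*(1/(2*W)) = -2 + (-53 + W)/(2*W))
475152/((87478 - 1*(-38595)) - 1*(-805)) - 429735/l(-231) = 475152/((87478 - 1*(-38595)) - 1*(-805)) - 429735*(-462/(-53 - 3*(-231))) = 475152/((87478 + 38595) + 805) - 429735*(-462/(-53 + 693)) = 475152/(126073 + 805) - 429735/((½)*(-1/231)*640) = 475152/126878 - 429735/(-320/231) = 475152*(1/126878) - 429735*(-231/320) = 237576/63439 + 19853757/64 = 1259517695187/4060096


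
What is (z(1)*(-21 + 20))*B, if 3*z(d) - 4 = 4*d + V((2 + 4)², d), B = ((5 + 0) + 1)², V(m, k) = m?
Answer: -528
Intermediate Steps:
B = 36 (B = (5 + 1)² = 6² = 36)
z(d) = 40/3 + 4*d/3 (z(d) = 4/3 + (4*d + (2 + 4)²)/3 = 4/3 + (4*d + 6²)/3 = 4/3 + (4*d + 36)/3 = 4/3 + (36 + 4*d)/3 = 4/3 + (12 + 4*d/3) = 40/3 + 4*d/3)
(z(1)*(-21 + 20))*B = ((40/3 + (4/3)*1)*(-21 + 20))*36 = ((40/3 + 4/3)*(-1))*36 = ((44/3)*(-1))*36 = -44/3*36 = -528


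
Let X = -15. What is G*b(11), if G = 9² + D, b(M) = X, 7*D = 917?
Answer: -3180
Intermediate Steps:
D = 131 (D = (⅐)*917 = 131)
b(M) = -15
G = 212 (G = 9² + 131 = 81 + 131 = 212)
G*b(11) = 212*(-15) = -3180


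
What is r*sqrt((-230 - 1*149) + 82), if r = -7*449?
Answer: -9429*I*sqrt(33) ≈ -54166.0*I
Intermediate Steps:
r = -3143
r*sqrt((-230 - 1*149) + 82) = -3143*sqrt((-230 - 1*149) + 82) = -3143*sqrt((-230 - 149) + 82) = -3143*sqrt(-379 + 82) = -9429*I*sqrt(33)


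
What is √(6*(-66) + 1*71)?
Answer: 5*I*√13 ≈ 18.028*I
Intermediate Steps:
√(6*(-66) + 1*71) = √(-396 + 71) = √(-325) = 5*I*√13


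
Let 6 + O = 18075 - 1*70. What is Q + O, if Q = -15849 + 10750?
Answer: 12900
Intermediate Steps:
Q = -5099
O = 17999 (O = -6 + (18075 - 1*70) = -6 + (18075 - 70) = -6 + 18005 = 17999)
Q + O = -5099 + 17999 = 12900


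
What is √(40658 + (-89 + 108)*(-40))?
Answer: √39898 ≈ 199.74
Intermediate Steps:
√(40658 + (-89 + 108)*(-40)) = √(40658 + 19*(-40)) = √(40658 - 760) = √39898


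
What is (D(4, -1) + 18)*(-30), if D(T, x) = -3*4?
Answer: -180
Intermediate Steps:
D(T, x) = -12
(D(4, -1) + 18)*(-30) = (-12 + 18)*(-30) = 6*(-30) = -180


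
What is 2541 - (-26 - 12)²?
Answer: 1097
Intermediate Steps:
2541 - (-26 - 12)² = 2541 - 1*(-38)² = 2541 - 1*1444 = 2541 - 1444 = 1097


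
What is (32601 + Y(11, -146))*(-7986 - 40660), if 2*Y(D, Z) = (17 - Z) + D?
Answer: -1590140448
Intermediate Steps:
Y(D, Z) = 17/2 + D/2 - Z/2 (Y(D, Z) = ((17 - Z) + D)/2 = (17 + D - Z)/2 = 17/2 + D/2 - Z/2)
(32601 + Y(11, -146))*(-7986 - 40660) = (32601 + (17/2 + (½)*11 - ½*(-146)))*(-7986 - 40660) = (32601 + (17/2 + 11/2 + 73))*(-48646) = (32601 + 87)*(-48646) = 32688*(-48646) = -1590140448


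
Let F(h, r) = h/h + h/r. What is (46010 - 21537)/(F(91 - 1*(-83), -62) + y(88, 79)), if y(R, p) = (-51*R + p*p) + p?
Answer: 758663/56736 ≈ 13.372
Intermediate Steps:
y(R, p) = p + p² - 51*R (y(R, p) = (-51*R + p²) + p = (p² - 51*R) + p = p + p² - 51*R)
F(h, r) = 1 + h/r
(46010 - 21537)/(F(91 - 1*(-83), -62) + y(88, 79)) = (46010 - 21537)/(((91 - 1*(-83)) - 62)/(-62) + (79 + 79² - 51*88)) = 24473/(-((91 + 83) - 62)/62 + (79 + 6241 - 4488)) = 24473/(-(174 - 62)/62 + 1832) = 24473/(-1/62*112 + 1832) = 24473/(-56/31 + 1832) = 24473/(56736/31) = 24473*(31/56736) = 758663/56736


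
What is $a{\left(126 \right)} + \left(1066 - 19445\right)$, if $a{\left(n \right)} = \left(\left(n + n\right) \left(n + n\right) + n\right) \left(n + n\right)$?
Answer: $16016381$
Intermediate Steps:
$a{\left(n \right)} = 2 n \left(n + 4 n^{2}\right)$ ($a{\left(n \right)} = \left(2 n 2 n + n\right) 2 n = \left(4 n^{2} + n\right) 2 n = \left(n + 4 n^{2}\right) 2 n = 2 n \left(n + 4 n^{2}\right)$)
$a{\left(126 \right)} + \left(1066 - 19445\right) = 126^{2} \left(2 + 8 \cdot 126\right) + \left(1066 - 19445\right) = 15876 \left(2 + 1008\right) - 18379 = 15876 \cdot 1010 - 18379 = 16034760 - 18379 = 16016381$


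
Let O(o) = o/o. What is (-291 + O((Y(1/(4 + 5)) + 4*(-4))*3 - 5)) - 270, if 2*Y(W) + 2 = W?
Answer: -560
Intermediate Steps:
Y(W) = -1 + W/2
O(o) = 1
(-291 + O((Y(1/(4 + 5)) + 4*(-4))*3 - 5)) - 270 = (-291 + 1) - 270 = -290 - 270 = -560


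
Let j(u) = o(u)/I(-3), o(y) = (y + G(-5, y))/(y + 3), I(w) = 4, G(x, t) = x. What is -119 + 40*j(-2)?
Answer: -189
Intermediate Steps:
o(y) = (-5 + y)/(3 + y) (o(y) = (y - 5)/(y + 3) = (-5 + y)/(3 + y))
j(u) = (-5 + u)/(4*(3 + u)) (j(u) = ((-5 + u)/(3 + u))/4 = ((-5 + u)/(3 + u))*(1/4) = (-5 + u)/(4*(3 + u)))
-119 + 40*j(-2) = -119 + 40*((-5 - 2)/(4*(3 - 2))) = -119 + 40*((1/4)*(-7)/1) = -119 + 40*((1/4)*1*(-7)) = -119 + 40*(-7/4) = -119 - 70 = -189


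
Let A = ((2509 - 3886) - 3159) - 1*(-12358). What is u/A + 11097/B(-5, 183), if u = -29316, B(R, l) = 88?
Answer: 42110463/344168 ≈ 122.35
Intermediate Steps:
A = 7822 (A = (-1377 - 3159) + 12358 = -4536 + 12358 = 7822)
u/A + 11097/B(-5, 183) = -29316/7822 + 11097/88 = -29316*1/7822 + 11097*(1/88) = -14658/3911 + 11097/88 = 42110463/344168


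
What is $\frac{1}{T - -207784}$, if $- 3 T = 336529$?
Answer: $\frac{3}{286823} \approx 1.0459 \cdot 10^{-5}$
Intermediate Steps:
$T = - \frac{336529}{3}$ ($T = \left(- \frac{1}{3}\right) 336529 = - \frac{336529}{3} \approx -1.1218 \cdot 10^{5}$)
$\frac{1}{T - -207784} = \frac{1}{- \frac{336529}{3} - -207784} = \frac{1}{- \frac{336529}{3} + 207784} = \frac{1}{\frac{286823}{3}} = \frac{3}{286823}$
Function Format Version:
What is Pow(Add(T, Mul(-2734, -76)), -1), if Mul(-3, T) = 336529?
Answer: Rational(3, 286823) ≈ 1.0459e-5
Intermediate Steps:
T = Rational(-336529, 3) (T = Mul(Rational(-1, 3), 336529) = Rational(-336529, 3) ≈ -1.1218e+5)
Pow(Add(T, Mul(-2734, -76)), -1) = Pow(Add(Rational(-336529, 3), Mul(-2734, -76)), -1) = Pow(Add(Rational(-336529, 3), 207784), -1) = Pow(Rational(286823, 3), -1) = Rational(3, 286823)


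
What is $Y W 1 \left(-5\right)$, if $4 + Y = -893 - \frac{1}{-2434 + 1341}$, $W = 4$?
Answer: $\frac{19608400}{1093} \approx 17940.0$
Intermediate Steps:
$Y = - \frac{980420}{1093}$ ($Y = -4 - \left(893 + \frac{1}{-2434 + 1341}\right) = -4 - \frac{976048}{1093} = - \frac{980420}{1093} \approx -897.0$)
$Y W 1 \left(-5\right) = - \frac{980420 \cdot 4 \cdot 1 \left(-5\right)}{1093} = - \frac{980420 \cdot 4 \left(-5\right)}{1093} = \left(- \frac{980420}{1093}\right) \left(-20\right) = \frac{19608400}{1093}$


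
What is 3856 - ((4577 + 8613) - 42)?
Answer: -9292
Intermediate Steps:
3856 - ((4577 + 8613) - 42) = 3856 - (13190 - 42) = 3856 - 1*13148 = 3856 - 13148 = -9292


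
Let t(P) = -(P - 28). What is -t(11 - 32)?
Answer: -49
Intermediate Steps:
t(P) = 28 - P (t(P) = -(-28 + P) = 28 - P)
-t(11 - 32) = -(28 - (11 - 32)) = -(28 - 1*(-21)) = -(28 + 21) = -1*49 = -49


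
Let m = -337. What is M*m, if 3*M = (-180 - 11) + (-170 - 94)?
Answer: 153335/3 ≈ 51112.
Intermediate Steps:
M = -455/3 (M = ((-180 - 11) + (-170 - 94))/3 = (-191 - 264)/3 = (⅓)*(-455) = -455/3 ≈ -151.67)
M*m = -455/3*(-337) = 153335/3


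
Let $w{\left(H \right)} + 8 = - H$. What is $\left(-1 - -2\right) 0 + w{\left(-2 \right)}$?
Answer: $-6$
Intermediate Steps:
$w{\left(H \right)} = -8 - H$
$\left(-1 - -2\right) 0 + w{\left(-2 \right)} = \left(-1 - -2\right) 0 - 6 = \left(-1 + 2\right) 0 + \left(-8 + 2\right) = 1 \cdot 0 - 6 = 0 - 6 = -6$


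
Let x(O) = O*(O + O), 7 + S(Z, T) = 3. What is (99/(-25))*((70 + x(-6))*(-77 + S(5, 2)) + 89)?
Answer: 1129887/25 ≈ 45196.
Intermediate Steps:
S(Z, T) = -4 (S(Z, T) = -7 + 3 = -4)
x(O) = 2*O**2 (x(O) = O*(2*O) = 2*O**2)
(99/(-25))*((70 + x(-6))*(-77 + S(5, 2)) + 89) = (99/(-25))*((70 + 2*(-6)**2)*(-77 - 4) + 89) = (99*(-1/25))*((70 + 2*36)*(-81) + 89) = -99*((70 + 72)*(-81) + 89)/25 = -99*(142*(-81) + 89)/25 = -99*(-11502 + 89)/25 = -99/25*(-11413) = 1129887/25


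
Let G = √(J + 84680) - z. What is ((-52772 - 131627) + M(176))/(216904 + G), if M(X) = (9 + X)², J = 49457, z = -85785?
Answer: -2525334327/5090027588 + 8343*√134137/5090027588 ≈ -0.49553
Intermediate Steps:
G = 85785 + √134137 (G = √(49457 + 84680) - 1*(-85785) = √134137 + 85785 = 85785 + √134137 ≈ 86151.)
((-52772 - 131627) + M(176))/(216904 + G) = ((-52772 - 131627) + (9 + 176)²)/(216904 + (85785 + √134137)) = (-184399 + 185²)/(302689 + √134137) = (-184399 + 34225)/(302689 + √134137) = -150174/(302689 + √134137)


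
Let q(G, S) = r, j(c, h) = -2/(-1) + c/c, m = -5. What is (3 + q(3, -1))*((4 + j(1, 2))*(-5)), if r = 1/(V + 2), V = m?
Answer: -280/3 ≈ -93.333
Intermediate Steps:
V = -5
r = -⅓ (r = 1/(-5 + 2) = 1/(-3) = -⅓ ≈ -0.33333)
j(c, h) = 3 (j(c, h) = -2*(-1) + 1 = 2 + 1 = 3)
q(G, S) = -⅓
(3 + q(3, -1))*((4 + j(1, 2))*(-5)) = (3 - ⅓)*((4 + 3)*(-5)) = 8*(7*(-5))/3 = (8/3)*(-35) = -280/3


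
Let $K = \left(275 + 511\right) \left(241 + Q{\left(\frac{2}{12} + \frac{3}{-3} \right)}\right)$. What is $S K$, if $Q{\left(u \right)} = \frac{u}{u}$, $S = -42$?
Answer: $-7988904$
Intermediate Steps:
$Q{\left(u \right)} = 1$
$K = 190212$ ($K = \left(275 + 511\right) \left(241 + 1\right) = 786 \cdot 242 = 190212$)
$S K = \left(-42\right) 190212 = -7988904$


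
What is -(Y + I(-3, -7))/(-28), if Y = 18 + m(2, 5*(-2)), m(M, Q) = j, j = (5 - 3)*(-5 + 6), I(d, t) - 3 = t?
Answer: 4/7 ≈ 0.57143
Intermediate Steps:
I(d, t) = 3 + t
j = 2 (j = 2*1 = 2)
m(M, Q) = 2
Y = 20 (Y = 18 + 2 = 20)
-(Y + I(-3, -7))/(-28) = -(20 + (3 - 7))/(-28) = -(20 - 4)*(-1)/28 = -16*(-1)/28 = -1*(-4/7) = 4/7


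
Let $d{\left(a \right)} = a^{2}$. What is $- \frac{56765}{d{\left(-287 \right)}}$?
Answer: $- \frac{56765}{82369} \approx -0.68915$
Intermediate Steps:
$- \frac{56765}{d{\left(-287 \right)}} = - \frac{56765}{\left(-287\right)^{2}} = - \frac{56765}{82369}$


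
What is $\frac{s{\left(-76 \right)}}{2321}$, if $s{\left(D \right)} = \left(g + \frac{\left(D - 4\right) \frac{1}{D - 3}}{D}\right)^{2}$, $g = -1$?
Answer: $\frac{2313441}{5229215321} \approx 0.00044241$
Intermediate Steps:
$s{\left(D \right)} = \left(-1 + \frac{-4 + D}{D \left(-3 + D\right)}\right)^{2}$ ($s{\left(D \right)} = \left(-1 + \frac{\left(D - 4\right) \frac{1}{D - 3}}{D}\right)^{2} = \left(-1 + \frac{\left(-4 + D\right) \frac{1}{-3 + D}}{D}\right)^{2} = \left(-1 + \frac{\frac{1}{-3 + D} \left(-4 + D\right)}{D}\right)^{2} = \left(-1 + \frac{-4 + D}{D \left(-3 + D\right)}\right)^{2}$)
$\frac{s{\left(-76 \right)}}{2321} = \frac{\frac{1}{5776} \frac{1}{\left(-3 - 76\right)^{2}} \left(4 + \left(-76\right)^{2} - -304\right)^{2}}{2321} = \frac{\left(4 + 5776 + 304\right)^{2}}{5776 \cdot 6241} \cdot \frac{1}{2321} = \frac{1}{5776} \cdot \frac{1}{6241} \cdot 6084^{2} \cdot \frac{1}{2321} = \frac{1}{5776} \cdot \frac{1}{6241} \cdot 37015056 \cdot \frac{1}{2321} = \frac{2313441}{2253001} \cdot \frac{1}{2321} = \frac{2313441}{5229215321}$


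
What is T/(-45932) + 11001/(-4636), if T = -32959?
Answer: -2319079/1400926 ≈ -1.6554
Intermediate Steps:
T/(-45932) + 11001/(-4636) = -32959/(-45932) + 11001/(-4636) = -32959*(-1/45932) + 11001*(-1/4636) = 32959/45932 - 579/244 = -2319079/1400926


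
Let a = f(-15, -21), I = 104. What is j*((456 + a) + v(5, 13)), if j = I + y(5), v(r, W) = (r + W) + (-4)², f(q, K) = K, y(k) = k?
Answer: 51121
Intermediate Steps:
a = -21
v(r, W) = 16 + W + r (v(r, W) = (W + r) + 16 = 16 + W + r)
j = 109 (j = 104 + 5 = 109)
j*((456 + a) + v(5, 13)) = 109*((456 - 21) + (16 + 13 + 5)) = 109*(435 + 34) = 109*469 = 51121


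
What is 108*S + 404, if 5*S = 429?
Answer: 48352/5 ≈ 9670.4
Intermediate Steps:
S = 429/5 (S = (⅕)*429 = 429/5 ≈ 85.800)
108*S + 404 = 108*(429/5) + 404 = 46332/5 + 404 = 48352/5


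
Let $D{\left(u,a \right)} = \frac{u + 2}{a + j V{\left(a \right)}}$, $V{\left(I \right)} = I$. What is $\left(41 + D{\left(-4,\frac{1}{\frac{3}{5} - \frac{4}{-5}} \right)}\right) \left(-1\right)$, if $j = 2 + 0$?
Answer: $- \frac{601}{15} \approx -40.067$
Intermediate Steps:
$j = 2$
$D{\left(u,a \right)} = \frac{2 + u}{3 a}$ ($D{\left(u,a \right)} = \frac{u + 2}{a + 2 a} = \frac{2 + u}{3 a}$)
$\left(41 + D{\left(-4,\frac{1}{\frac{3}{5} - \frac{4}{-5}} \right)}\right) \left(-1\right) = \left(41 + \frac{2 - 4}{3 \frac{1}{\frac{3}{5} - \frac{4}{-5}}}\right) \left(-1\right) = \left(41 + \frac{1}{3} \frac{1}{\frac{1}{3 \cdot \frac{1}{5} - - \frac{4}{5}}} \left(-2\right)\right) \left(-1\right) = \left(41 + \frac{1}{3} \frac{1}{\frac{1}{\frac{3}{5} + \frac{4}{5}}} \left(-2\right)\right) \left(-1\right) = \left(41 + \frac{1}{3} \frac{1}{\frac{1}{\frac{7}{5}}} \left(-2\right)\right) \left(-1\right) = \left(41 + \frac{1}{3} \frac{1}{\frac{5}{7}} \left(-2\right)\right) \left(-1\right) = \left(41 + \frac{1}{3} \cdot \frac{7}{5} \left(-2\right)\right) \left(-1\right) = \left(41 - \frac{14}{15}\right) \left(-1\right) = \frac{601}{15} \left(-1\right) = - \frac{601}{15}$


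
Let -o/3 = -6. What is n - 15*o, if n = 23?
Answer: -247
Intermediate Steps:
o = 18 (o = -3*(-6) = 18)
n - 15*o = 23 - 15*18 = 23 - 270 = -247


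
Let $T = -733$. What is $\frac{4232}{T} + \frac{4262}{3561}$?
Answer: $- \frac{11946106}{2610213} \approx -4.5767$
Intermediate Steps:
$\frac{4232}{T} + \frac{4262}{3561} = \frac{4232}{-733} + \frac{4262}{3561} = 4232 \left(- \frac{1}{733}\right) + 4262 \cdot \frac{1}{3561} = - \frac{4232}{733} + \frac{4262}{3561} = - \frac{11946106}{2610213}$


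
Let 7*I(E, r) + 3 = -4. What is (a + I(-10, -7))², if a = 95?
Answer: 8836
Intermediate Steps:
I(E, r) = -1 (I(E, r) = -3/7 + (⅐)*(-4) = -3/7 - 4/7 = -1)
(a + I(-10, -7))² = (95 - 1)² = 94² = 8836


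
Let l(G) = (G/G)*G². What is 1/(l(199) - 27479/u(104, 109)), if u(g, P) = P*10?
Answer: 1090/43137611 ≈ 2.5268e-5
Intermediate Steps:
u(g, P) = 10*P
l(G) = G² (l(G) = 1*G² = G²)
1/(l(199) - 27479/u(104, 109)) = 1/(199² - 27479/(10*109)) = 1/(39601 - 27479/1090) = 1/(43137611/1090) = 1090/43137611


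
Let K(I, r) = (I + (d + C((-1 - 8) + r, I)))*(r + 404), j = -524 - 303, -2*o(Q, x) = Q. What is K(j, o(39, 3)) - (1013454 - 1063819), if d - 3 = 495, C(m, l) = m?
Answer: -348375/4 ≈ -87094.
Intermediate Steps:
o(Q, x) = -Q/2
d = 498 (d = 3 + 495 = 498)
j = -827
K(I, r) = (404 + r)*(489 + I + r) (K(I, r) = (I + (498 + ((-1 - 8) + r)))*(r + 404) = (I + (498 + (-9 + r)))*(404 + r) = (I + (489 + r))*(404 + r) = (489 + I + r)*(404 + r) = (404 + r)*(489 + I + r))
K(j, o(39, 3)) - (1013454 - 1063819) = (197556 + (-½*39)² + 404*(-827) + 893*(-½*39) - (-827)*39/2) - (1013454 - 1063819) = (197556 + (-39/2)² - 334108 + 893*(-39/2) - 827*(-39/2)) - 1*(-50365) = (197556 + 1521/4 - 334108 - 34827/2 + 32253/2) + 50365 = -549835/4 + 50365 = -348375/4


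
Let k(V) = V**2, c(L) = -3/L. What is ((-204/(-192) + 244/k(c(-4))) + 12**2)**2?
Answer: 6947722609/20736 ≈ 3.3506e+5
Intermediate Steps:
((-204/(-192) + 244/k(c(-4))) + 12**2)**2 = ((-204/(-192) + 244/((-3/(-4))**2)) + 12**2)**2 = ((-204*(-1/192) + 244/((-3*(-1/4))**2)) + 144)**2 = ((17/16 + 244/((3/4)**2)) + 144)**2 = ((17/16 + 244/(9/16)) + 144)**2 = ((17/16 + 244*(16/9)) + 144)**2 = ((17/16 + 3904/9) + 144)**2 = (62617/144 + 144)**2 = (83353/144)**2 = 6947722609/20736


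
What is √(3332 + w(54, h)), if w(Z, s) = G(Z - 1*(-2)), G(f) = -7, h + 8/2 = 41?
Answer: 5*√133 ≈ 57.663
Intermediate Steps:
h = 37 (h = -4 + 41 = 37)
w(Z, s) = -7
√(3332 + w(54, h)) = √(3332 - 7) = √3325 = 5*√133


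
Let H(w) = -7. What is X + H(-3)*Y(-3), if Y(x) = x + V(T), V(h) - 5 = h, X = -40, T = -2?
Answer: -40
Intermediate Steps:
V(h) = 5 + h
Y(x) = 3 + x (Y(x) = x + (5 - 2) = x + 3 = 3 + x)
X + H(-3)*Y(-3) = -40 - 7*(3 - 3) = -40 - 7*0 = -40 + 0 = -40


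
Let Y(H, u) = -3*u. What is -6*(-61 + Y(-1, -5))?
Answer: 276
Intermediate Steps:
-6*(-61 + Y(-1, -5)) = -6*(-61 - 3*(-5)) = -6*(-61 + 15) = -6*(-46) = 276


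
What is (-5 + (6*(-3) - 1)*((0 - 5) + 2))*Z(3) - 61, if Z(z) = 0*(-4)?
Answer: -61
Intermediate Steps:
Z(z) = 0
(-5 + (6*(-3) - 1)*((0 - 5) + 2))*Z(3) - 61 = (-5 + (6*(-3) - 1)*((0 - 5) + 2))*0 - 61 = (-5 + (-18 - 1)*(-5 + 2))*0 - 61 = (-5 - 19*(-3))*0 - 61 = (-5 + 57)*0 - 61 = 52*0 - 61 = 0 - 61 = -61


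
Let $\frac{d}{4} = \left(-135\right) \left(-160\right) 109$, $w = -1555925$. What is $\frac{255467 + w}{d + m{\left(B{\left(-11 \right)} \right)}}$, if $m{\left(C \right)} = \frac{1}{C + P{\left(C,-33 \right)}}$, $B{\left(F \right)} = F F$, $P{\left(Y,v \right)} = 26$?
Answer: $- \frac{191167326}{1384387201} \approx -0.13809$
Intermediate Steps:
$B{\left(F \right)} = F^{2}$
$m{\left(C \right)} = \frac{1}{26 + C}$ ($m{\left(C \right)} = \frac{1}{C + 26} = \frac{1}{26 + C}$)
$d = 9417600$ ($d = 4 \left(-135\right) \left(-160\right) 109 = 4 \cdot 21600 \cdot 109 = 4 \cdot 2354400 = 9417600$)
$\frac{255467 + w}{d + m{\left(B{\left(-11 \right)} \right)}} = \frac{255467 - 1555925}{9417600 + \frac{1}{26 + \left(-11\right)^{2}}} = - \frac{1300458}{9417600 + \frac{1}{26 + 121}} = - \frac{1300458}{9417600 + \frac{1}{147}} = - \frac{1300458}{\frac{1384387201}{147}} = \left(-1300458\right) \frac{147}{1384387201} = - \frac{191167326}{1384387201}$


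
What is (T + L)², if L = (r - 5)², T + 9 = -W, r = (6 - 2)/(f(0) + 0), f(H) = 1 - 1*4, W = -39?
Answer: 398161/81 ≈ 4915.6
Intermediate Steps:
f(H) = -3 (f(H) = 1 - 4 = -3)
r = -4/3 (r = (6 - 2)/(-3 + 0) = 4/(-3) = 4*(-⅓) = -4/3 ≈ -1.3333)
T = 30 (T = -9 - 1*(-39) = -9 + 39 = 30)
L = 361/9 (L = (-4/3 - 5)² = (-19/3)² = 361/9 ≈ 40.111)
(T + L)² = (30 + 361/9)² = (631/9)² = 398161/81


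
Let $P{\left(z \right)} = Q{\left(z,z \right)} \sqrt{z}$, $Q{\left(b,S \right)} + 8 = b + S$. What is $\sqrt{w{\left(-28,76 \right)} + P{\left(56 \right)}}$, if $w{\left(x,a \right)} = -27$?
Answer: $\sqrt{-27 + 208 \sqrt{14}} \approx 27.409$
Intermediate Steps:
$Q{\left(b,S \right)} = -8 + S + b$ ($Q{\left(b,S \right)} = -8 + \left(b + S\right) = -8 + \left(S + b\right) = -8 + S + b$)
$P{\left(z \right)} = \sqrt{z} \left(-8 + 2 z\right)$ ($P{\left(z \right)} = \left(-8 + z + z\right) \sqrt{z} = \left(-8 + 2 z\right) \sqrt{z} = \sqrt{z} \left(-8 + 2 z\right)$)
$\sqrt{w{\left(-28,76 \right)} + P{\left(56 \right)}} = \sqrt{-27 + 2 \sqrt{56} \left(-4 + 56\right)} = \sqrt{-27 + 2 \cdot 2 \sqrt{14} \cdot 52} = \sqrt{-27 + 208 \sqrt{14}}$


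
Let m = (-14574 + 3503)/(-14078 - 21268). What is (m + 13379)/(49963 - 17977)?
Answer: 472905205/1130577156 ≈ 0.41829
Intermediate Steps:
m = 11071/35346 (m = -11071/(-35346) = -11071*(-1/35346) = 11071/35346 ≈ 0.31322)
(m + 13379)/(49963 - 17977) = (11071/35346 + 13379)/(49963 - 17977) = (472905205/35346)/31986 = (472905205/35346)*(1/31986) = 472905205/1130577156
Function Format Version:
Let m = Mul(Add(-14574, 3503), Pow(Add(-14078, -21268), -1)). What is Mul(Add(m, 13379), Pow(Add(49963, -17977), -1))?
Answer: Rational(472905205, 1130577156) ≈ 0.41829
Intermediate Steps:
m = Rational(11071, 35346) (m = Mul(-11071, Pow(-35346, -1)) = Mul(-11071, Rational(-1, 35346)) = Rational(11071, 35346) ≈ 0.31322)
Mul(Add(m, 13379), Pow(Add(49963, -17977), -1)) = Mul(Add(Rational(11071, 35346), 13379), Pow(Add(49963, -17977), -1)) = Mul(Rational(472905205, 35346), Pow(31986, -1)) = Mul(Rational(472905205, 35346), Rational(1, 31986)) = Rational(472905205, 1130577156)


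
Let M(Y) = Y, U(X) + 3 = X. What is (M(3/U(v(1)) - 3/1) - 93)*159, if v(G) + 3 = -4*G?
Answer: -153117/10 ≈ -15312.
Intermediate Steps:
v(G) = -3 - 4*G
U(X) = -3 + X
(M(3/U(v(1)) - 3/1) - 93)*159 = ((3/(-3 + (-3 - 4*1)) - 3/1) - 93)*159 = ((3/(-3 + (-3 - 4)) - 3*1) - 93)*159 = ((3/(-3 - 7) - 3) - 93)*159 = ((3/(-10) - 3) - 93)*159 = ((3*(-⅒) - 3) - 93)*159 = ((-3/10 - 3) - 93)*159 = (-33/10 - 93)*159 = -963/10*159 = -153117/10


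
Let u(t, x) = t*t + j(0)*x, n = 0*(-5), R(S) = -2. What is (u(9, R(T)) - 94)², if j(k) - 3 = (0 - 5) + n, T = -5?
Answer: 81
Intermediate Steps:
n = 0
j(k) = -2 (j(k) = 3 + ((0 - 5) + 0) = 3 + (-5 + 0) = 3 - 5 = -2)
u(t, x) = t² - 2*x (u(t, x) = t*t - 2*x = t² - 2*x)
(u(9, R(T)) - 94)² = ((9² - 2*(-2)) - 94)² = ((81 + 4) - 94)² = (85 - 94)² = (-9)² = 81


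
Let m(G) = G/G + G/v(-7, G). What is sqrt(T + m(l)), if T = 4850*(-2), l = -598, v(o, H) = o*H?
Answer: I*sqrt(475258)/7 ≈ 98.484*I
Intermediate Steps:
v(o, H) = H*o
m(G) = 6/7 (m(G) = G/G + G/((G*(-7))) = 1 + G/((-7*G)) = 1 + G*(-1/(7*G)) = 1 - 1/7 = 6/7)
T = -9700
sqrt(T + m(l)) = sqrt(-9700 + 6/7) = sqrt(-67894/7) = I*sqrt(475258)/7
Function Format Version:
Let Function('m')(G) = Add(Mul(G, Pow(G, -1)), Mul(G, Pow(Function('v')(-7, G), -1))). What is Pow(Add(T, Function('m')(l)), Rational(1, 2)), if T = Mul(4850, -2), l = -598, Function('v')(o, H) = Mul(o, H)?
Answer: Mul(Rational(1, 7), I, Pow(475258, Rational(1, 2))) ≈ Mul(98.484, I)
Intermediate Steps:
Function('v')(o, H) = Mul(H, o)
Function('m')(G) = Rational(6, 7) (Function('m')(G) = Add(Mul(G, Pow(G, -1)), Mul(G, Pow(Mul(G, -7), -1))) = Add(1, Mul(G, Pow(Mul(-7, G), -1))) = Add(1, Mul(G, Mul(Rational(-1, 7), Pow(G, -1)))) = Add(1, Rational(-1, 7)) = Rational(6, 7))
T = -9700
Pow(Add(T, Function('m')(l)), Rational(1, 2)) = Pow(Add(-9700, Rational(6, 7)), Rational(1, 2)) = Pow(Rational(-67894, 7), Rational(1, 2)) = Mul(Rational(1, 7), I, Pow(475258, Rational(1, 2)))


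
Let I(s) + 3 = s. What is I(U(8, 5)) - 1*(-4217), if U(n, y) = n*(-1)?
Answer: 4206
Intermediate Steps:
U(n, y) = -n
I(s) = -3 + s
I(U(8, 5)) - 1*(-4217) = (-3 - 1*8) - 1*(-4217) = (-3 - 8) + 4217 = -11 + 4217 = 4206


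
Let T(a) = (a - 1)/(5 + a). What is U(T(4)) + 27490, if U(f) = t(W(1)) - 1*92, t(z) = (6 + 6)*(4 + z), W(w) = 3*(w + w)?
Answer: 27518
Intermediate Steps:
T(a) = (-1 + a)/(5 + a)
W(w) = 6*w (W(w) = 3*(2*w) = 6*w)
t(z) = 48 + 12*z (t(z) = 12*(4 + z) = 48 + 12*z)
U(f) = 28 (U(f) = (48 + 12*(6*1)) - 1*92 = (48 + 12*6) - 92 = (48 + 72) - 92 = 120 - 92 = 28)
U(T(4)) + 27490 = 28 + 27490 = 27518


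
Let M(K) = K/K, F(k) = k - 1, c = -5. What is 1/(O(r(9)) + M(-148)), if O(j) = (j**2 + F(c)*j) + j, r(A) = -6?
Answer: 1/67 ≈ 0.014925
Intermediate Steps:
F(k) = -1 + k
O(j) = j**2 - 5*j (O(j) = (j**2 + (-1 - 5)*j) + j = (j**2 - 6*j) + j = j**2 - 5*j)
M(K) = 1
1/(O(r(9)) + M(-148)) = 1/(-6*(-5 - 6) + 1) = 1/(-6*(-11) + 1) = 1/(66 + 1) = 1/67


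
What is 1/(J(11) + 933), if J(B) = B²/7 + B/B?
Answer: 7/6659 ≈ 0.0010512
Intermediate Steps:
J(B) = 1 + B²/7 (J(B) = B²*(⅐) + 1 = B²/7 + 1 = 1 + B²/7)
1/(J(11) + 933) = 1/((1 + (⅐)*11²) + 933) = 1/((1 + (⅐)*121) + 933) = 1/((1 + 121/7) + 933) = 1/(128/7 + 933) = 1/(6659/7) = 7/6659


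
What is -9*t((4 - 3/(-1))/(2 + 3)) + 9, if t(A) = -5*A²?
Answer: 486/5 ≈ 97.200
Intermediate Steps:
-9*t((4 - 3/(-1))/(2 + 3)) + 9 = -(-45)*((4 - 3/(-1))/(2 + 3))² + 9 = -(-45)*((4 - 3*(-1))/5)² + 9 = -(-45)*((4 + 3)*(⅕))² + 9 = -(-45)*(7*(⅕))² + 9 = -(-45)*(7/5)² + 9 = -(-45)*49/25 + 9 = -9*(-49/5) + 9 = 441/5 + 9 = 486/5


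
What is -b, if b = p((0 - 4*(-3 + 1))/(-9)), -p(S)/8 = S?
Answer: -64/9 ≈ -7.1111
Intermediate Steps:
p(S) = -8*S
b = 64/9 (b = -8*(0 - 4*(-3 + 1))/(-9) = -8*(0 - 4*(-2))*(-1)/9 = -8*(0 + 8)*(-1)/9 = -64*(-1)/9 = -8*(-8/9) = 64/9 ≈ 7.1111)
-b = -1*64/9 = -64/9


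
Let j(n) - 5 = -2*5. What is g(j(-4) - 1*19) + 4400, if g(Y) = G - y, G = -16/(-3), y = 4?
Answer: 13204/3 ≈ 4401.3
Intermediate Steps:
j(n) = -5 (j(n) = 5 - 2*5 = 5 - 10 = -5)
G = 16/3 (G = -16*(-1/3) = 16/3 ≈ 5.3333)
g(Y) = 4/3 (g(Y) = 16/3 - 1*4 = 16/3 - 4 = 4/3)
g(j(-4) - 1*19) + 4400 = 4/3 + 4400 = 13204/3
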